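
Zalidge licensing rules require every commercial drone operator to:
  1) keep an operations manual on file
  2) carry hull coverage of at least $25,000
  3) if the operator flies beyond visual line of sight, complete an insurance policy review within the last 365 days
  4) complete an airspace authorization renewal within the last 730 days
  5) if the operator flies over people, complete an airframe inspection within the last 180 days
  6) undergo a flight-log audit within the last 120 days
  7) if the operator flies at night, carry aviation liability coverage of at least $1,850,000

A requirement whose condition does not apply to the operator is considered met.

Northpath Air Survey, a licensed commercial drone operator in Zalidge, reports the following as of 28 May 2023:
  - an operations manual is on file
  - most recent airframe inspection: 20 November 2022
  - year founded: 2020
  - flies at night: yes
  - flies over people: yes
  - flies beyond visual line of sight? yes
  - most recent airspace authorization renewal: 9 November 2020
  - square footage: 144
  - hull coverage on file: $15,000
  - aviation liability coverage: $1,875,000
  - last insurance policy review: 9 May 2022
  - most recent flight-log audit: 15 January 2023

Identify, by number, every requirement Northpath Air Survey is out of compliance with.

2, 3, 4, 5, 6

1. operations manual present → met
2. hull coverage $15,000 < $25,000 → not met
3. condition 'flies beyond visual line of sight' holds; insurance policy review 384 days ago vs limit 365 → not met
4. airspace authorization renewal 930 days ago vs limit 730 → not met
5. condition 'flies over people' holds; airframe inspection 189 days ago vs limit 180 → not met
6. flight-log audit 133 days ago vs limit 120 → not met
7. condition 'flies at night' holds; aviation liability coverage $1,875,000 ≥ $1,850,000 → met
Not met: 2, 3, 4, 5, 6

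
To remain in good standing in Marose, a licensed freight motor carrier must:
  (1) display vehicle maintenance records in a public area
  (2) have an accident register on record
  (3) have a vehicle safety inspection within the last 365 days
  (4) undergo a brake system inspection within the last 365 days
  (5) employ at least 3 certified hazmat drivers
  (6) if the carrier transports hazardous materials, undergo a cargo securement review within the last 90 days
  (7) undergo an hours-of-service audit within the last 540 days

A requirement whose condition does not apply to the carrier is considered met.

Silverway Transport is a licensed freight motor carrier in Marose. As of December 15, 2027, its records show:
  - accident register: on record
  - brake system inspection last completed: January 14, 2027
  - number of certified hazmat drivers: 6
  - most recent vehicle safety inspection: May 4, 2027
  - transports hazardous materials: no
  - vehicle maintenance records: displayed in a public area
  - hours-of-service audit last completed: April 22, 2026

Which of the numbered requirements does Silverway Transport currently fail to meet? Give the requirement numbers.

7

1. vehicle maintenance records present → met
2. accident register present → met
3. vehicle safety inspection 225 days ago vs limit 365 → met
4. brake system inspection 335 days ago vs limit 365 → met
5. certified hazmat drivers 6 ≥ 3 → met
6. condition 'transports hazardous materials' does not hold → requirement n/a → met
7. hours-of-service audit 602 days ago vs limit 540 → not met
Not met: 7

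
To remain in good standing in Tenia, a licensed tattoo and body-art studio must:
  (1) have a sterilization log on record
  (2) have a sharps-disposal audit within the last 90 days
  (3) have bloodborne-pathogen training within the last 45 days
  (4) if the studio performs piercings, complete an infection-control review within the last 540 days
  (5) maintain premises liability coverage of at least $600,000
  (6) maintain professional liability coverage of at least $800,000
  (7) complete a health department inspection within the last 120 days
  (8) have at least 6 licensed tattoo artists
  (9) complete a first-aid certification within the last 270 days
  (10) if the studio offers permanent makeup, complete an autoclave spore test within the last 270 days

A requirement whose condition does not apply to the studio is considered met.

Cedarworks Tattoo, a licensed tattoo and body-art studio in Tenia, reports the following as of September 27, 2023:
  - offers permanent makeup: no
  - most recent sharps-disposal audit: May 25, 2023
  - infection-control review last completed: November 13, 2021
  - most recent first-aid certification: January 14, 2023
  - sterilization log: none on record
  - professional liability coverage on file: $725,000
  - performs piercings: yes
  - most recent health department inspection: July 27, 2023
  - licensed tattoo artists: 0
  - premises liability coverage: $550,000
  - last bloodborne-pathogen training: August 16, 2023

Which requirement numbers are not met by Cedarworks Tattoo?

1. sterilization log absent → not met
2. sharps-disposal audit 125 days ago vs limit 90 → not met
3. bloodborne-pathogen training 42 days ago vs limit 45 → met
4. condition 'performs piercings' holds; infection-control review 683 days ago vs limit 540 → not met
5. premises liability coverage $550,000 < $600,000 → not met
6. professional liability coverage $725,000 < $800,000 → not met
7. health department inspection 62 days ago vs limit 120 → met
8. licensed tattoo artists 0 < 6 → not met
9. first-aid certification 256 days ago vs limit 270 → met
10. condition 'offers permanent makeup' does not hold → requirement n/a → met
Not met: 1, 2, 4, 5, 6, 8

1, 2, 4, 5, 6, 8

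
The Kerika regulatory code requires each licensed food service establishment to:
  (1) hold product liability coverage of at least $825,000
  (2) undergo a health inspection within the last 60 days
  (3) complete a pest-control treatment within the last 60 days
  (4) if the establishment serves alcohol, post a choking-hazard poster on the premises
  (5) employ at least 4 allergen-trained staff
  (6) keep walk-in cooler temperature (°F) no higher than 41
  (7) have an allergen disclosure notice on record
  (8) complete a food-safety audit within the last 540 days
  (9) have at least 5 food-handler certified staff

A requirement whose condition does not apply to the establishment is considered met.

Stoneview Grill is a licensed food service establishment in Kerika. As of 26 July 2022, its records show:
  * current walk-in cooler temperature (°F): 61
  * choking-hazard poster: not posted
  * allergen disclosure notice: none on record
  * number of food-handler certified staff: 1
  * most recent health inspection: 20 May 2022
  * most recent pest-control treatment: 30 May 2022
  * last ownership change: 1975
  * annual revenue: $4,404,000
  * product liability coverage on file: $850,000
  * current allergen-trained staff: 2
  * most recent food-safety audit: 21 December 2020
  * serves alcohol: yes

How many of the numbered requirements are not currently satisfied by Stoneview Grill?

1. product liability coverage $850,000 ≥ $825,000 → met
2. health inspection 67 days ago vs limit 60 → not met
3. pest-control treatment 57 days ago vs limit 60 → met
4. condition 'serves alcohol' holds; choking-hazard poster absent → not met
5. allergen-trained staff 2 < 4 → not met
6. walk-in cooler temperature (°F) 61 > 41 → not met
7. allergen disclosure notice absent → not met
8. food-safety audit 582 days ago vs limit 540 → not met
9. food-handler certified staff 1 < 5 → not met
Not met: 7 of 9

7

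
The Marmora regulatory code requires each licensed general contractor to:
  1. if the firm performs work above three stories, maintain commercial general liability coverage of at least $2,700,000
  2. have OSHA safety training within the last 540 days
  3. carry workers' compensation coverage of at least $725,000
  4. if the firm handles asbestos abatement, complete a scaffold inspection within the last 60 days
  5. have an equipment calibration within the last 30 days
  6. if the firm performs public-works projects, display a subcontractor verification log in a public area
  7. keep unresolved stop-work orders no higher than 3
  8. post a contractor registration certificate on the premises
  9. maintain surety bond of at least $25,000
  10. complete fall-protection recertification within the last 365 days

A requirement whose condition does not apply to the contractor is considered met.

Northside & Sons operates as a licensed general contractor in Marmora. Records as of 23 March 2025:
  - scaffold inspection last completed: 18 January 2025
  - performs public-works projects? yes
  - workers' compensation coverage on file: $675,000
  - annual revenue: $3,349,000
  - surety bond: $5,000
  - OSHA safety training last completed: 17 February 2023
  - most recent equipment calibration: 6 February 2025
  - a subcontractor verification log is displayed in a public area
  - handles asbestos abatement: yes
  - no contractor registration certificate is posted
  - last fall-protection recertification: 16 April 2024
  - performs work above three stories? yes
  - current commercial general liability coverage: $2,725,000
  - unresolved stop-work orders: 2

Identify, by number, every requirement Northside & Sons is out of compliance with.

1. condition 'performs work above three stories' holds; commercial general liability coverage $2,725,000 ≥ $2,700,000 → met
2. OSHA safety training 765 days ago vs limit 540 → not met
3. workers' compensation coverage $675,000 < $725,000 → not met
4. condition 'handles asbestos abatement' holds; scaffold inspection 64 days ago vs limit 60 → not met
5. equipment calibration 45 days ago vs limit 30 → not met
6. condition 'performs public-works projects' holds; subcontractor verification log present → met
7. unresolved stop-work orders 2 ≤ 3 → met
8. contractor registration certificate absent → not met
9. surety bond $5,000 < $25,000 → not met
10. fall-protection recertification 341 days ago vs limit 365 → met
Not met: 2, 3, 4, 5, 8, 9

2, 3, 4, 5, 8, 9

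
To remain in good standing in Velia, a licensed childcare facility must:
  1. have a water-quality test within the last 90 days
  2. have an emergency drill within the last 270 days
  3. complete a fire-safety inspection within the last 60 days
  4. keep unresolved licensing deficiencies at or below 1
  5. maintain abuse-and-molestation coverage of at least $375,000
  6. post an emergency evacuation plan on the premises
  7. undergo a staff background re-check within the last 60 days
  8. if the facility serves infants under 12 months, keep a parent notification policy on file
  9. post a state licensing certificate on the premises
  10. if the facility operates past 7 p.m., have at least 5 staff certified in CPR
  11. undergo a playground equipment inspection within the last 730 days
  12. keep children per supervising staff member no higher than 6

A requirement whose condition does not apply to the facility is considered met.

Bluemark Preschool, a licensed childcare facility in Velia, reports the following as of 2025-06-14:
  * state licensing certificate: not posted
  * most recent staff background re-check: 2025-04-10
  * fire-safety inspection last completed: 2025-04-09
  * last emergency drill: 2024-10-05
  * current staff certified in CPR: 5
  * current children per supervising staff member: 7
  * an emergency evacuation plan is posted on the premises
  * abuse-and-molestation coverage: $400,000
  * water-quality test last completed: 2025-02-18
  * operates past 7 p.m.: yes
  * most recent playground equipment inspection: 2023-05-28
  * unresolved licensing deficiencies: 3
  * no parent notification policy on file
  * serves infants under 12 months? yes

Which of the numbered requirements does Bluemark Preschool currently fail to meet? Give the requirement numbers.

1, 3, 4, 7, 8, 9, 11, 12

1. water-quality test 116 days ago vs limit 90 → not met
2. emergency drill 252 days ago vs limit 270 → met
3. fire-safety inspection 66 days ago vs limit 60 → not met
4. unresolved licensing deficiencies 3 > 1 → not met
5. abuse-and-molestation coverage $400,000 ≥ $375,000 → met
6. emergency evacuation plan present → met
7. staff background re-check 65 days ago vs limit 60 → not met
8. condition 'serves infants under 12 months' holds; parent notification policy absent → not met
9. state licensing certificate absent → not met
10. condition 'operates past 7 p.m.' holds; staff certified in CPR 5 ≥ 5 → met
11. playground equipment inspection 748 days ago vs limit 730 → not met
12. children per supervising staff member 7 > 6 → not met
Not met: 1, 3, 4, 7, 8, 9, 11, 12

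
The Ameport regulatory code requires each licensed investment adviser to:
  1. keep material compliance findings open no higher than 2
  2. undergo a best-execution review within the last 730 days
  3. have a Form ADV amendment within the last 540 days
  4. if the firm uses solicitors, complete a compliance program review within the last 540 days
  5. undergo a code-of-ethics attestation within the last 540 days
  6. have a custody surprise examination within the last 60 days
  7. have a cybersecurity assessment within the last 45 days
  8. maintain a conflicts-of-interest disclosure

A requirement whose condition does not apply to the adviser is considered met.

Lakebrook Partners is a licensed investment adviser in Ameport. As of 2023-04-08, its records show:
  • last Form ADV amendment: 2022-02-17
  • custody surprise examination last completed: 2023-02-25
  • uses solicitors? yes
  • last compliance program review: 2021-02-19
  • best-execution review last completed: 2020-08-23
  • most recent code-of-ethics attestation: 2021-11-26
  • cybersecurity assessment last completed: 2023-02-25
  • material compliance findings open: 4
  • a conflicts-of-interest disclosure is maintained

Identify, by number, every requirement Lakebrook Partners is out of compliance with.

1, 2, 4

1. material compliance findings open 4 > 2 → not met
2. best-execution review 958 days ago vs limit 730 → not met
3. Form ADV amendment 415 days ago vs limit 540 → met
4. condition 'uses solicitors' holds; compliance program review 778 days ago vs limit 540 → not met
5. code-of-ethics attestation 498 days ago vs limit 540 → met
6. custody surprise examination 42 days ago vs limit 60 → met
7. cybersecurity assessment 42 days ago vs limit 45 → met
8. conflicts-of-interest disclosure present → met
Not met: 1, 2, 4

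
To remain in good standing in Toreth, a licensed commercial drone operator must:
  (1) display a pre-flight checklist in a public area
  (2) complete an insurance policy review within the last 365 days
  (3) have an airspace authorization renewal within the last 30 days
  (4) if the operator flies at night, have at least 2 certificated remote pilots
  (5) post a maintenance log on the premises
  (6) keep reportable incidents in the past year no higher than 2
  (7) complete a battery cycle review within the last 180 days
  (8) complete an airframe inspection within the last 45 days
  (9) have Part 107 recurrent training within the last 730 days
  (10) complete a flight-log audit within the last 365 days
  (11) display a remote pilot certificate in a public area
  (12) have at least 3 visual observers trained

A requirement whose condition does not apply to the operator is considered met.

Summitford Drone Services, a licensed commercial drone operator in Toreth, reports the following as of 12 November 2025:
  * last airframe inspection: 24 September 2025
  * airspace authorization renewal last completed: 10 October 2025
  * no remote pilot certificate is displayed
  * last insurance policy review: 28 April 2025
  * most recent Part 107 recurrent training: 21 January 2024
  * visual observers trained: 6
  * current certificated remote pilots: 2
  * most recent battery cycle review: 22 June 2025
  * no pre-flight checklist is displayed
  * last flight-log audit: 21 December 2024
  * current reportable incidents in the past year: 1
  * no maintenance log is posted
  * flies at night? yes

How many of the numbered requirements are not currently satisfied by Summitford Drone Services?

1. pre-flight checklist absent → not met
2. insurance policy review 198 days ago vs limit 365 → met
3. airspace authorization renewal 33 days ago vs limit 30 → not met
4. condition 'flies at night' holds; certificated remote pilots 2 ≥ 2 → met
5. maintenance log absent → not met
6. reportable incidents in the past year 1 ≤ 2 → met
7. battery cycle review 143 days ago vs limit 180 → met
8. airframe inspection 49 days ago vs limit 45 → not met
9. Part 107 recurrent training 661 days ago vs limit 730 → met
10. flight-log audit 326 days ago vs limit 365 → met
11. remote pilot certificate absent → not met
12. visual observers trained 6 ≥ 3 → met
Not met: 5 of 12

5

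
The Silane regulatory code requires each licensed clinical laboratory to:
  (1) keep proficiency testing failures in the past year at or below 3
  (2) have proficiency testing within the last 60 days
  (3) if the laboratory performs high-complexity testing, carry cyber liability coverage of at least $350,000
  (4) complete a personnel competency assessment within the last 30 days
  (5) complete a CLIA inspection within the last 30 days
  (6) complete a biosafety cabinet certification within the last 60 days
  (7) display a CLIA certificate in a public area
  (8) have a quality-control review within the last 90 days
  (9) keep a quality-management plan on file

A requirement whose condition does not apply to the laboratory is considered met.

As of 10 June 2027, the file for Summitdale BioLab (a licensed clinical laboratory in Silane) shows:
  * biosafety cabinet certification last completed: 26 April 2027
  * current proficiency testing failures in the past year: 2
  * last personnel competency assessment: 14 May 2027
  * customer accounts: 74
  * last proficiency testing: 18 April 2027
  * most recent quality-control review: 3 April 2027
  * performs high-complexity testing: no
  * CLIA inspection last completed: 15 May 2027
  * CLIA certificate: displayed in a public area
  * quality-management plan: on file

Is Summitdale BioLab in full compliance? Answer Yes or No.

1. proficiency testing failures in the past year 2 ≤ 3 → met
2. proficiency testing 53 days ago vs limit 60 → met
3. condition 'performs high-complexity testing' does not hold → requirement n/a → met
4. personnel competency assessment 27 days ago vs limit 30 → met
5. CLIA inspection 26 days ago vs limit 30 → met
6. biosafety cabinet certification 45 days ago vs limit 60 → met
7. CLIA certificate present → met
8. quality-control review 68 days ago vs limit 90 → met
9. quality-management plan present → met
All met.

Yes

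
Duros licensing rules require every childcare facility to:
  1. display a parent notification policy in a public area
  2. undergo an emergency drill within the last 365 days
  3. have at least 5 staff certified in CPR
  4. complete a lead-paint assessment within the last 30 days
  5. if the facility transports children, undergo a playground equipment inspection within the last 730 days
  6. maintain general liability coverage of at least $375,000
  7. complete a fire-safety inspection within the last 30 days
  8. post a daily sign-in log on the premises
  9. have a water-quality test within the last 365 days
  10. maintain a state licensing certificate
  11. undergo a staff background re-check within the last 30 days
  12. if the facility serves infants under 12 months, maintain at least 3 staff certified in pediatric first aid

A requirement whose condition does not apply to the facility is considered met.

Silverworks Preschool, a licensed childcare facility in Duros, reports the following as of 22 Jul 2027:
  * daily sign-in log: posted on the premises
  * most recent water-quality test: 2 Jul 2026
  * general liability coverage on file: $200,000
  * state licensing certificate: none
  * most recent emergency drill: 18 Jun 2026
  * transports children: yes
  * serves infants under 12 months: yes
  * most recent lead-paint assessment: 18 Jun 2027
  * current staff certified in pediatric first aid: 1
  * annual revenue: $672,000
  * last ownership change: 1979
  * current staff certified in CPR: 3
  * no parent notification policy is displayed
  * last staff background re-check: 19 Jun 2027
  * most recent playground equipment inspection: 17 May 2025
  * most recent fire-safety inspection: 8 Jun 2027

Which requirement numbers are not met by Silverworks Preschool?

1, 2, 3, 4, 5, 6, 7, 9, 10, 11, 12

1. parent notification policy absent → not met
2. emergency drill 399 days ago vs limit 365 → not met
3. staff certified in CPR 3 < 5 → not met
4. lead-paint assessment 34 days ago vs limit 30 → not met
5. condition 'transports children' holds; playground equipment inspection 796 days ago vs limit 730 → not met
6. general liability coverage $200,000 < $375,000 → not met
7. fire-safety inspection 44 days ago vs limit 30 → not met
8. daily sign-in log present → met
9. water-quality test 385 days ago vs limit 365 → not met
10. state licensing certificate absent → not met
11. staff background re-check 33 days ago vs limit 30 → not met
12. condition 'serves infants under 12 months' holds; staff certified in pediatric first aid 1 < 3 → not met
Not met: 1, 2, 3, 4, 5, 6, 7, 9, 10, 11, 12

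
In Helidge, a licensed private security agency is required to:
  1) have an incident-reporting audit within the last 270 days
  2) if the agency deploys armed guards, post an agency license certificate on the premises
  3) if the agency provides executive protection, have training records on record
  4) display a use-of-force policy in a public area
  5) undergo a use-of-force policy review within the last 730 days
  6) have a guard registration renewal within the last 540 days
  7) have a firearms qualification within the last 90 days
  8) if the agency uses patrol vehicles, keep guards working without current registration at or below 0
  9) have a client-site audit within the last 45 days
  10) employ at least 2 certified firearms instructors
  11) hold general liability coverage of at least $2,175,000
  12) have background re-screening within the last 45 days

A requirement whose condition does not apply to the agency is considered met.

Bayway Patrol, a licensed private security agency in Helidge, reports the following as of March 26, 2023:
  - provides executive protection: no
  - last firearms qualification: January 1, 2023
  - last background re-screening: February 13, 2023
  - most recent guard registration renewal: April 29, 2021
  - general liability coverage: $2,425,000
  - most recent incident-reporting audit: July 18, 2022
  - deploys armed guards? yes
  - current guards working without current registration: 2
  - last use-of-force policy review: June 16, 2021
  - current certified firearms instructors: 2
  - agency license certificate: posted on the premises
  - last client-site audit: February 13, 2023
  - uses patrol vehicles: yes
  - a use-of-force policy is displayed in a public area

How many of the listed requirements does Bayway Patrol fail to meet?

2

1. incident-reporting audit 251 days ago vs limit 270 → met
2. condition 'deploys armed guards' holds; agency license certificate present → met
3. condition 'provides executive protection' does not hold → requirement n/a → met
4. use-of-force policy present → met
5. use-of-force policy review 648 days ago vs limit 730 → met
6. guard registration renewal 696 days ago vs limit 540 → not met
7. firearms qualification 84 days ago vs limit 90 → met
8. condition 'uses patrol vehicles' holds; guards working without current registration 2 > 0 → not met
9. client-site audit 41 days ago vs limit 45 → met
10. certified firearms instructors 2 ≥ 2 → met
11. general liability coverage $2,425,000 ≥ $2,175,000 → met
12. background re-screening 41 days ago vs limit 45 → met
Not met: 2 of 12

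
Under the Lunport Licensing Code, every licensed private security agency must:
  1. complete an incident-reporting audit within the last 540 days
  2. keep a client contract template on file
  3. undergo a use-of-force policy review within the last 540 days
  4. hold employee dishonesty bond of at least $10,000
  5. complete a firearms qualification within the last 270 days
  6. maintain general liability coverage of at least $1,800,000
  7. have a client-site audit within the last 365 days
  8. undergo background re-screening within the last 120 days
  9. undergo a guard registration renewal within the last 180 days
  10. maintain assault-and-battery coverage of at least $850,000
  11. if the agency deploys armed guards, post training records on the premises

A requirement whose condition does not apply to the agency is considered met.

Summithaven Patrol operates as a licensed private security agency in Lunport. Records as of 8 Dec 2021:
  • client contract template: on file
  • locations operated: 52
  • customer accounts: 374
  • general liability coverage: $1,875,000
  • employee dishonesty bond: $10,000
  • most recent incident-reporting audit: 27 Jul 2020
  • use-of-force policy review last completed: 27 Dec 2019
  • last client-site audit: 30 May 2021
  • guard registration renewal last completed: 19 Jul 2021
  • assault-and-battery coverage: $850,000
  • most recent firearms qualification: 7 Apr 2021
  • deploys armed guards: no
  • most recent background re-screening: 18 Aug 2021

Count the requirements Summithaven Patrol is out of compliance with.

1. incident-reporting audit 499 days ago vs limit 540 → met
2. client contract template present → met
3. use-of-force policy review 712 days ago vs limit 540 → not met
4. employee dishonesty bond $10,000 ≥ $10,000 → met
5. firearms qualification 245 days ago vs limit 270 → met
6. general liability coverage $1,875,000 ≥ $1,800,000 → met
7. client-site audit 192 days ago vs limit 365 → met
8. background re-screening 112 days ago vs limit 120 → met
9. guard registration renewal 142 days ago vs limit 180 → met
10. assault-and-battery coverage $850,000 ≥ $850,000 → met
11. condition 'deploys armed guards' does not hold → requirement n/a → met
Not met: 1 of 11

1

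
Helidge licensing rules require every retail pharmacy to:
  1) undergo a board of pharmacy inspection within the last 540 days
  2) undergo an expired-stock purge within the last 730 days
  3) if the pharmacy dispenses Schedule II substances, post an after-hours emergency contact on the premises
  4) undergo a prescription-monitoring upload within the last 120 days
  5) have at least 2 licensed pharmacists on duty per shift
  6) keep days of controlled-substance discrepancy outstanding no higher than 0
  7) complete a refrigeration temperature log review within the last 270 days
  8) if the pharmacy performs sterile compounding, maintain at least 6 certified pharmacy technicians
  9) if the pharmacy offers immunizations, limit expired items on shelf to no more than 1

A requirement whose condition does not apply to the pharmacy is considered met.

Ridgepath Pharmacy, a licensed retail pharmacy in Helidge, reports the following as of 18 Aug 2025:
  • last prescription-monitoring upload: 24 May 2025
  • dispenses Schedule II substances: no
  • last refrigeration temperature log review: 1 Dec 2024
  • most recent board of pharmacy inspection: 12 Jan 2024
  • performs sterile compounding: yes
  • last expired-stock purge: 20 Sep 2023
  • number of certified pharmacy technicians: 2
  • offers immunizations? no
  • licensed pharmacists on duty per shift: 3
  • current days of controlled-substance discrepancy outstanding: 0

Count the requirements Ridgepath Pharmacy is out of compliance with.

2

1. board of pharmacy inspection 584 days ago vs limit 540 → not met
2. expired-stock purge 698 days ago vs limit 730 → met
3. condition 'dispenses Schedule II substances' does not hold → requirement n/a → met
4. prescription-monitoring upload 86 days ago vs limit 120 → met
5. licensed pharmacists on duty per shift 3 ≥ 2 → met
6. days of controlled-substance discrepancy outstanding 0 ≤ 0 → met
7. refrigeration temperature log review 260 days ago vs limit 270 → met
8. condition 'performs sterile compounding' holds; certified pharmacy technicians 2 < 6 → not met
9. condition 'offers immunizations' does not hold → requirement n/a → met
Not met: 2 of 9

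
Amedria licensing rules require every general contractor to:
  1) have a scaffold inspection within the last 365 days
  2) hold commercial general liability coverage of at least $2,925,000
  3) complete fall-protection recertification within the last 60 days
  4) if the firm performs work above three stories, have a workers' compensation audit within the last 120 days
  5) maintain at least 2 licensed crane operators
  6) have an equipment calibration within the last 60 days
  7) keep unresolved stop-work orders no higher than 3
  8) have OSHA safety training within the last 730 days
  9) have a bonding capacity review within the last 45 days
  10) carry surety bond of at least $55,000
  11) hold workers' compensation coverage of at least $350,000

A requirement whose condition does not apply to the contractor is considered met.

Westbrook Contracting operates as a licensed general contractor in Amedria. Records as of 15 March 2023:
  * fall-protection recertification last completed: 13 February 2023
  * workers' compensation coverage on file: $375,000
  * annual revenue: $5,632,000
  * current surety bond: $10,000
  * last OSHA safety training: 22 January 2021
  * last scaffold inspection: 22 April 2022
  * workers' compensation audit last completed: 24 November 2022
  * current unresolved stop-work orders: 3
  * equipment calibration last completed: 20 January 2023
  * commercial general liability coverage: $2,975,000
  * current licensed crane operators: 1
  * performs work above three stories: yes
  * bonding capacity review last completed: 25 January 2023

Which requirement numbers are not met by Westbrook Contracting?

1. scaffold inspection 327 days ago vs limit 365 → met
2. commercial general liability coverage $2,975,000 ≥ $2,925,000 → met
3. fall-protection recertification 30 days ago vs limit 60 → met
4. condition 'performs work above three stories' holds; workers' compensation audit 111 days ago vs limit 120 → met
5. licensed crane operators 1 < 2 → not met
6. equipment calibration 54 days ago vs limit 60 → met
7. unresolved stop-work orders 3 ≤ 3 → met
8. OSHA safety training 782 days ago vs limit 730 → not met
9. bonding capacity review 49 days ago vs limit 45 → not met
10. surety bond $10,000 < $55,000 → not met
11. workers' compensation coverage $375,000 ≥ $350,000 → met
Not met: 5, 8, 9, 10

5, 8, 9, 10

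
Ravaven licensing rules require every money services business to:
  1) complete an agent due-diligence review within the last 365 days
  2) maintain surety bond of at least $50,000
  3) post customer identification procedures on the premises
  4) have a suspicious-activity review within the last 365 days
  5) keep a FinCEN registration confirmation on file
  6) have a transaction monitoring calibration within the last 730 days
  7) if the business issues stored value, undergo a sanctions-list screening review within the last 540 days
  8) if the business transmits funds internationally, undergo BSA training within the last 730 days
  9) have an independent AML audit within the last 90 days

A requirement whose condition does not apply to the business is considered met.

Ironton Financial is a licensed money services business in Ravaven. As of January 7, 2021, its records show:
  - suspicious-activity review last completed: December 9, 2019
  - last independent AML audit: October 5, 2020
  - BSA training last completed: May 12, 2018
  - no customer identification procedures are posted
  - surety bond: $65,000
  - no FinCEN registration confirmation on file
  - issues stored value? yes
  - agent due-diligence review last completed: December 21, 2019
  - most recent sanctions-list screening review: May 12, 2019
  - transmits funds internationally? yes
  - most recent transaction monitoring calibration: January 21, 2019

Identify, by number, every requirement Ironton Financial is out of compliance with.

1, 3, 4, 5, 7, 8, 9

1. agent due-diligence review 383 days ago vs limit 365 → not met
2. surety bond $65,000 ≥ $50,000 → met
3. customer identification procedures absent → not met
4. suspicious-activity review 395 days ago vs limit 365 → not met
5. FinCEN registration confirmation absent → not met
6. transaction monitoring calibration 717 days ago vs limit 730 → met
7. condition 'issues stored value' holds; sanctions-list screening review 606 days ago vs limit 540 → not met
8. condition 'transmits funds internationally' holds; BSA training 971 days ago vs limit 730 → not met
9. independent AML audit 94 days ago vs limit 90 → not met
Not met: 1, 3, 4, 5, 7, 8, 9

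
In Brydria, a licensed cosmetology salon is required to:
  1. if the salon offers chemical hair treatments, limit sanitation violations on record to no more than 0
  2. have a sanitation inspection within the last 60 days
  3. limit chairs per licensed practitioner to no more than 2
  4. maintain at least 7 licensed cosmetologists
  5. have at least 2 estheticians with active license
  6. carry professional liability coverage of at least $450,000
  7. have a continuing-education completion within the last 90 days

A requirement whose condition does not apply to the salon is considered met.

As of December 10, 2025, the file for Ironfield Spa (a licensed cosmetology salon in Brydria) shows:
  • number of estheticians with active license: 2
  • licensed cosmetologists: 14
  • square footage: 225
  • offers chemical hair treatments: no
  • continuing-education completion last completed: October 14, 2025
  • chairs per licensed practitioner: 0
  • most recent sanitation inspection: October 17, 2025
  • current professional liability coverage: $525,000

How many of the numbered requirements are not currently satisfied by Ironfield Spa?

0

1. condition 'offers chemical hair treatments' does not hold → requirement n/a → met
2. sanitation inspection 54 days ago vs limit 60 → met
3. chairs per licensed practitioner 0 ≤ 2 → met
4. licensed cosmetologists 14 ≥ 7 → met
5. estheticians with active license 2 ≥ 2 → met
6. professional liability coverage $525,000 ≥ $450,000 → met
7. continuing-education completion 57 days ago vs limit 90 → met
Not met: 0 of 7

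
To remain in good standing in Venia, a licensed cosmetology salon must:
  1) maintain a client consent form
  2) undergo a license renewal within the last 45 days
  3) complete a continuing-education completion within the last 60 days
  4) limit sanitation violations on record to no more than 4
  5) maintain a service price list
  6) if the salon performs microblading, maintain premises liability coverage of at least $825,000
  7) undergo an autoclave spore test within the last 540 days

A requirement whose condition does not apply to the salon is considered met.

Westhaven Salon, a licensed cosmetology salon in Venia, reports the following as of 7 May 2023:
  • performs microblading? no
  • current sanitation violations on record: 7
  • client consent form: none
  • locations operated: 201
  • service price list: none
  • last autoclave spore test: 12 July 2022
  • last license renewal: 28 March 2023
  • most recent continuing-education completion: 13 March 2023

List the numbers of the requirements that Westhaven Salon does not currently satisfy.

1, 4, 5

1. client consent form absent → not met
2. license renewal 40 days ago vs limit 45 → met
3. continuing-education completion 55 days ago vs limit 60 → met
4. sanitation violations on record 7 > 4 → not met
5. service price list absent → not met
6. condition 'performs microblading' does not hold → requirement n/a → met
7. autoclave spore test 299 days ago vs limit 540 → met
Not met: 1, 4, 5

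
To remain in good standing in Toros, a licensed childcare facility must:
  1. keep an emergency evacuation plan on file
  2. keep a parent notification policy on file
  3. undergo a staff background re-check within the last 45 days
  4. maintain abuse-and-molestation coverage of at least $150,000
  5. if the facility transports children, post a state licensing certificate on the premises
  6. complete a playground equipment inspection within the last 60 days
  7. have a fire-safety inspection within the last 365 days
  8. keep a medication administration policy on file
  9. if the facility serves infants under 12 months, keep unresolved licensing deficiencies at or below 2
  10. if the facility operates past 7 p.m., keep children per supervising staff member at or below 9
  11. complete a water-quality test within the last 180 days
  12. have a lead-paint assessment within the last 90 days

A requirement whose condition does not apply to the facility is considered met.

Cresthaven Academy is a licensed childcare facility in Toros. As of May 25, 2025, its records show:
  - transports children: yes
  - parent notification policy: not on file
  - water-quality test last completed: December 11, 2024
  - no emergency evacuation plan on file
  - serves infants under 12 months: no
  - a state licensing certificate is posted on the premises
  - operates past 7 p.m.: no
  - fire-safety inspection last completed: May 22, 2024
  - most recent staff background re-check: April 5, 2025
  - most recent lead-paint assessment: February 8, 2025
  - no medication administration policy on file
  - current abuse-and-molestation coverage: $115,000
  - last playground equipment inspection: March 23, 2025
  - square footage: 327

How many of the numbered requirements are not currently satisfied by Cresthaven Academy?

8

1. emergency evacuation plan absent → not met
2. parent notification policy absent → not met
3. staff background re-check 50 days ago vs limit 45 → not met
4. abuse-and-molestation coverage $115,000 < $150,000 → not met
5. condition 'transports children' holds; state licensing certificate present → met
6. playground equipment inspection 63 days ago vs limit 60 → not met
7. fire-safety inspection 368 days ago vs limit 365 → not met
8. medication administration policy absent → not met
9. condition 'serves infants under 12 months' does not hold → requirement n/a → met
10. condition 'operates past 7 p.m.' does not hold → requirement n/a → met
11. water-quality test 165 days ago vs limit 180 → met
12. lead-paint assessment 106 days ago vs limit 90 → not met
Not met: 8 of 12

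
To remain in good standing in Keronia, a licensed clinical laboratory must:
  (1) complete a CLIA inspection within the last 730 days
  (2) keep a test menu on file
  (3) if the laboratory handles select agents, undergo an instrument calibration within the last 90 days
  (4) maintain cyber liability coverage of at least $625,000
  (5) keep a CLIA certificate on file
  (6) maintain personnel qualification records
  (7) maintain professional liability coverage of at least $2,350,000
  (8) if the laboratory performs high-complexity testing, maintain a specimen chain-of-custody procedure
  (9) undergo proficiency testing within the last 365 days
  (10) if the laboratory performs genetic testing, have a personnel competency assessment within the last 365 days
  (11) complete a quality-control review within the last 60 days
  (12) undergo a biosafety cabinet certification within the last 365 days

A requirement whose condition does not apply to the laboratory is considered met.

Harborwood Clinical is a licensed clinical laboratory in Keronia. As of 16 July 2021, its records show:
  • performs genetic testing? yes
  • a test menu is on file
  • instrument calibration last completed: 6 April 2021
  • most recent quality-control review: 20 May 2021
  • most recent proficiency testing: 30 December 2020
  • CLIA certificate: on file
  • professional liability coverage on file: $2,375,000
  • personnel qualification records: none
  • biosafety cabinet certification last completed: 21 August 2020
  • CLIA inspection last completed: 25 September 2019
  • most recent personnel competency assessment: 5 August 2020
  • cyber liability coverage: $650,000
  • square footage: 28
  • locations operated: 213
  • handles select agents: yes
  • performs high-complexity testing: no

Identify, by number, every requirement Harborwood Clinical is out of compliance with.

1. CLIA inspection 660 days ago vs limit 730 → met
2. test menu present → met
3. condition 'handles select agents' holds; instrument calibration 101 days ago vs limit 90 → not met
4. cyber liability coverage $650,000 ≥ $625,000 → met
5. CLIA certificate present → met
6. personnel qualification records absent → not met
7. professional liability coverage $2,375,000 ≥ $2,350,000 → met
8. condition 'performs high-complexity testing' does not hold → requirement n/a → met
9. proficiency testing 198 days ago vs limit 365 → met
10. condition 'performs genetic testing' holds; personnel competency assessment 345 days ago vs limit 365 → met
11. quality-control review 57 days ago vs limit 60 → met
12. biosafety cabinet certification 329 days ago vs limit 365 → met
Not met: 3, 6

3, 6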